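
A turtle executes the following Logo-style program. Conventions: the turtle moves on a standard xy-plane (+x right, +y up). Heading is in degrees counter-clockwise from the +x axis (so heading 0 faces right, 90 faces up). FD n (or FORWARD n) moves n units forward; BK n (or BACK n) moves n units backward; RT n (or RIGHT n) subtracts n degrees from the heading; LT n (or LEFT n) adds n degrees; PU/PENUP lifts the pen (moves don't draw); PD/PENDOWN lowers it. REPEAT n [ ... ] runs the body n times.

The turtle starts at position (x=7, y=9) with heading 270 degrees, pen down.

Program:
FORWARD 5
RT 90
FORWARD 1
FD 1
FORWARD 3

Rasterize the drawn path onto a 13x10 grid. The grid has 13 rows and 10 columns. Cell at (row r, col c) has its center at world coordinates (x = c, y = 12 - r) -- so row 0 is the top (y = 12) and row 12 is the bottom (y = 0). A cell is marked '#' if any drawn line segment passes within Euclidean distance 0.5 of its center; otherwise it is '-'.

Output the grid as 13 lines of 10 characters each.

Segment 0: (7,9) -> (7,4)
Segment 1: (7,4) -> (6,4)
Segment 2: (6,4) -> (5,4)
Segment 3: (5,4) -> (2,4)

Answer: ----------
----------
----------
-------#--
-------#--
-------#--
-------#--
-------#--
--######--
----------
----------
----------
----------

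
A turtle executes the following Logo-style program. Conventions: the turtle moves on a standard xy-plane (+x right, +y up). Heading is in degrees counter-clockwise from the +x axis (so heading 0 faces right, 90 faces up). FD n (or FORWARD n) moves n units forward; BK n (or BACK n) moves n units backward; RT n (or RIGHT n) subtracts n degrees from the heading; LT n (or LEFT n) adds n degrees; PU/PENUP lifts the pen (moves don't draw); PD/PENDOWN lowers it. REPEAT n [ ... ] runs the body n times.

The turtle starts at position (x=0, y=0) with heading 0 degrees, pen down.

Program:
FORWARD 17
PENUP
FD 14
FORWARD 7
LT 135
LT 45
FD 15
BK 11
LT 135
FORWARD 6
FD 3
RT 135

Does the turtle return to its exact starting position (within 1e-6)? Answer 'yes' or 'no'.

Executing turtle program step by step:
Start: pos=(0,0), heading=0, pen down
FD 17: (0,0) -> (17,0) [heading=0, draw]
PU: pen up
FD 14: (17,0) -> (31,0) [heading=0, move]
FD 7: (31,0) -> (38,0) [heading=0, move]
LT 135: heading 0 -> 135
LT 45: heading 135 -> 180
FD 15: (38,0) -> (23,0) [heading=180, move]
BK 11: (23,0) -> (34,0) [heading=180, move]
LT 135: heading 180 -> 315
FD 6: (34,0) -> (38.243,-4.243) [heading=315, move]
FD 3: (38.243,-4.243) -> (40.364,-6.364) [heading=315, move]
RT 135: heading 315 -> 180
Final: pos=(40.364,-6.364), heading=180, 1 segment(s) drawn

Start position: (0, 0)
Final position: (40.364, -6.364)
Distance = 40.863; >= 1e-6 -> NOT closed

Answer: no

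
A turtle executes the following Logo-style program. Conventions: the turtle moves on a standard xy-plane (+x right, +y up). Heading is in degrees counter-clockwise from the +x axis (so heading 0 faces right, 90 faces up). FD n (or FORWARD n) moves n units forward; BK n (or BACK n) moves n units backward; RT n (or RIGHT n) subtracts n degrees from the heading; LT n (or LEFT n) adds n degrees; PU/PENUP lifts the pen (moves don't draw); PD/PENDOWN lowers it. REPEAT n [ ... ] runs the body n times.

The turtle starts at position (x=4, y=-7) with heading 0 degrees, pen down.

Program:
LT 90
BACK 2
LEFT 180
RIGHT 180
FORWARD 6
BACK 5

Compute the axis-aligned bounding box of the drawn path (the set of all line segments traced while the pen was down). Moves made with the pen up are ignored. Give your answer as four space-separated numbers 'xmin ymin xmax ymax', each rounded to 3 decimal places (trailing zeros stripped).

Answer: 4 -9 4 -3

Derivation:
Executing turtle program step by step:
Start: pos=(4,-7), heading=0, pen down
LT 90: heading 0 -> 90
BK 2: (4,-7) -> (4,-9) [heading=90, draw]
LT 180: heading 90 -> 270
RT 180: heading 270 -> 90
FD 6: (4,-9) -> (4,-3) [heading=90, draw]
BK 5: (4,-3) -> (4,-8) [heading=90, draw]
Final: pos=(4,-8), heading=90, 3 segment(s) drawn

Segment endpoints: x in {4, 4}, y in {-9, -8, -7, -3}
xmin=4, ymin=-9, xmax=4, ymax=-3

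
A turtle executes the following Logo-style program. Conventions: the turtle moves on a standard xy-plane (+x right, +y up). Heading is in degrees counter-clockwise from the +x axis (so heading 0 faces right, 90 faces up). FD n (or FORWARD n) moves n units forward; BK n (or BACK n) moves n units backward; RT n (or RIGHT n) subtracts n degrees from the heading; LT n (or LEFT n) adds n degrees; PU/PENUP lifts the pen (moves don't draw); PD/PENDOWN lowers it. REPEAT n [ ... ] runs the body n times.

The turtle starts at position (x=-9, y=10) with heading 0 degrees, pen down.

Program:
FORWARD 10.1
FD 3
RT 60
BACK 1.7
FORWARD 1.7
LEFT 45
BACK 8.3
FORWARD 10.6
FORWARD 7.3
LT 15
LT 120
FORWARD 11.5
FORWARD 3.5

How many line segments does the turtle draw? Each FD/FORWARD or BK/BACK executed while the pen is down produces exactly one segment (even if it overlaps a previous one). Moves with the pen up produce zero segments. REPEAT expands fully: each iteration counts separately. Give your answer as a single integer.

Answer: 9

Derivation:
Executing turtle program step by step:
Start: pos=(-9,10), heading=0, pen down
FD 10.1: (-9,10) -> (1.1,10) [heading=0, draw]
FD 3: (1.1,10) -> (4.1,10) [heading=0, draw]
RT 60: heading 0 -> 300
BK 1.7: (4.1,10) -> (3.25,11.472) [heading=300, draw]
FD 1.7: (3.25,11.472) -> (4.1,10) [heading=300, draw]
LT 45: heading 300 -> 345
BK 8.3: (4.1,10) -> (-3.917,12.148) [heading=345, draw]
FD 10.6: (-3.917,12.148) -> (6.322,9.405) [heading=345, draw]
FD 7.3: (6.322,9.405) -> (13.373,7.515) [heading=345, draw]
LT 15: heading 345 -> 0
LT 120: heading 0 -> 120
FD 11.5: (13.373,7.515) -> (7.623,17.475) [heading=120, draw]
FD 3.5: (7.623,17.475) -> (5.873,20.506) [heading=120, draw]
Final: pos=(5.873,20.506), heading=120, 9 segment(s) drawn
Segments drawn: 9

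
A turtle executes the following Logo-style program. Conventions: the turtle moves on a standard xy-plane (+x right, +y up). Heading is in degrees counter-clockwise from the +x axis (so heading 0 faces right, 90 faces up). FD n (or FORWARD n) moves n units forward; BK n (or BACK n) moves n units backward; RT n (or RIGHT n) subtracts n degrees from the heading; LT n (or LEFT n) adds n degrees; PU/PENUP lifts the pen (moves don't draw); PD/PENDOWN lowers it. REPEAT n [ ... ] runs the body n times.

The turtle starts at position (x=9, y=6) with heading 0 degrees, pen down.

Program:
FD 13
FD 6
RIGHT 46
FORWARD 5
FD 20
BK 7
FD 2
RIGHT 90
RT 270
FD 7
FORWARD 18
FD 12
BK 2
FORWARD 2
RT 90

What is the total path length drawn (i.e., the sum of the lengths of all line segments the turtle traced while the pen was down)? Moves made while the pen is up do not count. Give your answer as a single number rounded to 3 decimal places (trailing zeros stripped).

Answer: 94

Derivation:
Executing turtle program step by step:
Start: pos=(9,6), heading=0, pen down
FD 13: (9,6) -> (22,6) [heading=0, draw]
FD 6: (22,6) -> (28,6) [heading=0, draw]
RT 46: heading 0 -> 314
FD 5: (28,6) -> (31.473,2.403) [heading=314, draw]
FD 20: (31.473,2.403) -> (45.366,-11.983) [heading=314, draw]
BK 7: (45.366,-11.983) -> (40.504,-6.948) [heading=314, draw]
FD 2: (40.504,-6.948) -> (41.893,-8.387) [heading=314, draw]
RT 90: heading 314 -> 224
RT 270: heading 224 -> 314
FD 7: (41.893,-8.387) -> (46.756,-13.422) [heading=314, draw]
FD 18: (46.756,-13.422) -> (59.26,-26.37) [heading=314, draw]
FD 12: (59.26,-26.37) -> (67.596,-35.002) [heading=314, draw]
BK 2: (67.596,-35.002) -> (66.206,-33.564) [heading=314, draw]
FD 2: (66.206,-33.564) -> (67.596,-35.002) [heading=314, draw]
RT 90: heading 314 -> 224
Final: pos=(67.596,-35.002), heading=224, 11 segment(s) drawn

Segment lengths:
  seg 1: (9,6) -> (22,6), length = 13
  seg 2: (22,6) -> (28,6), length = 6
  seg 3: (28,6) -> (31.473,2.403), length = 5
  seg 4: (31.473,2.403) -> (45.366,-11.983), length = 20
  seg 5: (45.366,-11.983) -> (40.504,-6.948), length = 7
  seg 6: (40.504,-6.948) -> (41.893,-8.387), length = 2
  seg 7: (41.893,-8.387) -> (46.756,-13.422), length = 7
  seg 8: (46.756,-13.422) -> (59.26,-26.37), length = 18
  seg 9: (59.26,-26.37) -> (67.596,-35.002), length = 12
  seg 10: (67.596,-35.002) -> (66.206,-33.564), length = 2
  seg 11: (66.206,-33.564) -> (67.596,-35.002), length = 2
Total = 94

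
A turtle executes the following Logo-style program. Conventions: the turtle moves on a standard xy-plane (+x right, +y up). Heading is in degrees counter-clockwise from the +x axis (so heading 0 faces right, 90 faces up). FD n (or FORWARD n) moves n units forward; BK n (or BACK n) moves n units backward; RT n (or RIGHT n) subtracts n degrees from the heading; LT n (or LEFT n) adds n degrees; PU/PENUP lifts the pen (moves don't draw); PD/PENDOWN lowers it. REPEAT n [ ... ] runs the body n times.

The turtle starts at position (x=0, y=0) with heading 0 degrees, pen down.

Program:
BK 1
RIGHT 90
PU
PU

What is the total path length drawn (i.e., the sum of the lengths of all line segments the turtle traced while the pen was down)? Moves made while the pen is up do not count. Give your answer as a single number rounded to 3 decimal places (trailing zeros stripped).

Executing turtle program step by step:
Start: pos=(0,0), heading=0, pen down
BK 1: (0,0) -> (-1,0) [heading=0, draw]
RT 90: heading 0 -> 270
PU: pen up
PU: pen up
Final: pos=(-1,0), heading=270, 1 segment(s) drawn

Segment lengths:
  seg 1: (0,0) -> (-1,0), length = 1
Total = 1

Answer: 1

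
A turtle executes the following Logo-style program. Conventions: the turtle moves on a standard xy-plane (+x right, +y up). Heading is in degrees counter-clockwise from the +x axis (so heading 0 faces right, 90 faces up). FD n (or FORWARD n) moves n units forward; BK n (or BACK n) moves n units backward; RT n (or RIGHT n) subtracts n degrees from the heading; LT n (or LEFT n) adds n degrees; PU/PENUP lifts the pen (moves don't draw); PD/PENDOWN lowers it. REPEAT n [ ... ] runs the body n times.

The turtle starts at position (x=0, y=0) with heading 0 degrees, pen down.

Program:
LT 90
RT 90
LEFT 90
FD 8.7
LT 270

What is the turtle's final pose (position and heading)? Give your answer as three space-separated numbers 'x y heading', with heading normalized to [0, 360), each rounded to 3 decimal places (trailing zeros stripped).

Executing turtle program step by step:
Start: pos=(0,0), heading=0, pen down
LT 90: heading 0 -> 90
RT 90: heading 90 -> 0
LT 90: heading 0 -> 90
FD 8.7: (0,0) -> (0,8.7) [heading=90, draw]
LT 270: heading 90 -> 0
Final: pos=(0,8.7), heading=0, 1 segment(s) drawn

Answer: 0 8.7 0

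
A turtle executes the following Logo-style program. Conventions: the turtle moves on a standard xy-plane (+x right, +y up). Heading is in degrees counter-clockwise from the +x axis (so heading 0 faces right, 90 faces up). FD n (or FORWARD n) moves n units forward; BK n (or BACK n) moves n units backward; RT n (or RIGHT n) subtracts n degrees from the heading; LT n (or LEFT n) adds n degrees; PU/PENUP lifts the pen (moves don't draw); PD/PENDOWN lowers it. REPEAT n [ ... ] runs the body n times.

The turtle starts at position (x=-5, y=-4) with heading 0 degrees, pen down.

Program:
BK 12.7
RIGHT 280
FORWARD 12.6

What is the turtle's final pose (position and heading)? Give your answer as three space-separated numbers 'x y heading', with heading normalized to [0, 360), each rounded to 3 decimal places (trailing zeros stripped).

Answer: -15.512 8.409 80

Derivation:
Executing turtle program step by step:
Start: pos=(-5,-4), heading=0, pen down
BK 12.7: (-5,-4) -> (-17.7,-4) [heading=0, draw]
RT 280: heading 0 -> 80
FD 12.6: (-17.7,-4) -> (-15.512,8.409) [heading=80, draw]
Final: pos=(-15.512,8.409), heading=80, 2 segment(s) drawn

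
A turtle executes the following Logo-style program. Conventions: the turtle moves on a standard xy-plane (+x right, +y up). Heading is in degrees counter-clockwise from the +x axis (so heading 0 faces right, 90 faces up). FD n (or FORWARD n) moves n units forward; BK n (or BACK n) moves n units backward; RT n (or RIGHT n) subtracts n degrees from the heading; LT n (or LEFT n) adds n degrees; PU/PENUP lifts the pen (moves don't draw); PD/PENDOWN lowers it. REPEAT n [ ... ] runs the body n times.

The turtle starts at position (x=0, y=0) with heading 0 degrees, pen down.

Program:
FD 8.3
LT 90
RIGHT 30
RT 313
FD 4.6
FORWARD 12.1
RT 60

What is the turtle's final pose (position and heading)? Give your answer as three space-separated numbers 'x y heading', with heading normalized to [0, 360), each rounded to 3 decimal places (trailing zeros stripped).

Answer: 3.417 15.97 47

Derivation:
Executing turtle program step by step:
Start: pos=(0,0), heading=0, pen down
FD 8.3: (0,0) -> (8.3,0) [heading=0, draw]
LT 90: heading 0 -> 90
RT 30: heading 90 -> 60
RT 313: heading 60 -> 107
FD 4.6: (8.3,0) -> (6.955,4.399) [heading=107, draw]
FD 12.1: (6.955,4.399) -> (3.417,15.97) [heading=107, draw]
RT 60: heading 107 -> 47
Final: pos=(3.417,15.97), heading=47, 3 segment(s) drawn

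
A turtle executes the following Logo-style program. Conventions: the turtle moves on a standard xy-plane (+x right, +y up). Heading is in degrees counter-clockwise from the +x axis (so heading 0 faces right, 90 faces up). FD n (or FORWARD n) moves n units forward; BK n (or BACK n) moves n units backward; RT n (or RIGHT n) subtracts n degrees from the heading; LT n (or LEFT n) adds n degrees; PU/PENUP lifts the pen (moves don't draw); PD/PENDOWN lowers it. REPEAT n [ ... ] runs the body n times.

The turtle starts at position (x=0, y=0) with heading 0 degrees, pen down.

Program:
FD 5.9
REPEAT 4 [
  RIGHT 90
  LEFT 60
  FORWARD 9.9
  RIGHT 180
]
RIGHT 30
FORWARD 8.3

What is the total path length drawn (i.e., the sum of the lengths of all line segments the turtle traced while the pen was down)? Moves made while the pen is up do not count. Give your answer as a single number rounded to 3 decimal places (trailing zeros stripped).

Executing turtle program step by step:
Start: pos=(0,0), heading=0, pen down
FD 5.9: (0,0) -> (5.9,0) [heading=0, draw]
REPEAT 4 [
  -- iteration 1/4 --
  RT 90: heading 0 -> 270
  LT 60: heading 270 -> 330
  FD 9.9: (5.9,0) -> (14.474,-4.95) [heading=330, draw]
  RT 180: heading 330 -> 150
  -- iteration 2/4 --
  RT 90: heading 150 -> 60
  LT 60: heading 60 -> 120
  FD 9.9: (14.474,-4.95) -> (9.524,3.624) [heading=120, draw]
  RT 180: heading 120 -> 300
  -- iteration 3/4 --
  RT 90: heading 300 -> 210
  LT 60: heading 210 -> 270
  FD 9.9: (9.524,3.624) -> (9.524,-6.276) [heading=270, draw]
  RT 180: heading 270 -> 90
  -- iteration 4/4 --
  RT 90: heading 90 -> 0
  LT 60: heading 0 -> 60
  FD 9.9: (9.524,-6.276) -> (14.474,2.297) [heading=60, draw]
  RT 180: heading 60 -> 240
]
RT 30: heading 240 -> 210
FD 8.3: (14.474,2.297) -> (7.286,-1.853) [heading=210, draw]
Final: pos=(7.286,-1.853), heading=210, 6 segment(s) drawn

Segment lengths:
  seg 1: (0,0) -> (5.9,0), length = 5.9
  seg 2: (5.9,0) -> (14.474,-4.95), length = 9.9
  seg 3: (14.474,-4.95) -> (9.524,3.624), length = 9.9
  seg 4: (9.524,3.624) -> (9.524,-6.276), length = 9.9
  seg 5: (9.524,-6.276) -> (14.474,2.297), length = 9.9
  seg 6: (14.474,2.297) -> (7.286,-1.853), length = 8.3
Total = 53.8

Answer: 53.8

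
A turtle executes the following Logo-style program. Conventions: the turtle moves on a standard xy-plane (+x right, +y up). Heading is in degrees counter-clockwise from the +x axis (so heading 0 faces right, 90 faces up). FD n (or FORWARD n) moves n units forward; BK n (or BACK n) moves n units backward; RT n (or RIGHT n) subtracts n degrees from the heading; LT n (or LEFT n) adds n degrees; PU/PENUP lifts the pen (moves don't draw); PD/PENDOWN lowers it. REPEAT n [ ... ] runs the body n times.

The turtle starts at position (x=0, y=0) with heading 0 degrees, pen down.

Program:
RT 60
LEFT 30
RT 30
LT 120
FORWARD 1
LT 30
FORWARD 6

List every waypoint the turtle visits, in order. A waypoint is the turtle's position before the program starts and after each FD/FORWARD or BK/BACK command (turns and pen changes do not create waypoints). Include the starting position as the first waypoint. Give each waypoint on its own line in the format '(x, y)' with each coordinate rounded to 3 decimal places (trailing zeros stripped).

Executing turtle program step by step:
Start: pos=(0,0), heading=0, pen down
RT 60: heading 0 -> 300
LT 30: heading 300 -> 330
RT 30: heading 330 -> 300
LT 120: heading 300 -> 60
FD 1: (0,0) -> (0.5,0.866) [heading=60, draw]
LT 30: heading 60 -> 90
FD 6: (0.5,0.866) -> (0.5,6.866) [heading=90, draw]
Final: pos=(0.5,6.866), heading=90, 2 segment(s) drawn
Waypoints (3 total):
(0, 0)
(0.5, 0.866)
(0.5, 6.866)

Answer: (0, 0)
(0.5, 0.866)
(0.5, 6.866)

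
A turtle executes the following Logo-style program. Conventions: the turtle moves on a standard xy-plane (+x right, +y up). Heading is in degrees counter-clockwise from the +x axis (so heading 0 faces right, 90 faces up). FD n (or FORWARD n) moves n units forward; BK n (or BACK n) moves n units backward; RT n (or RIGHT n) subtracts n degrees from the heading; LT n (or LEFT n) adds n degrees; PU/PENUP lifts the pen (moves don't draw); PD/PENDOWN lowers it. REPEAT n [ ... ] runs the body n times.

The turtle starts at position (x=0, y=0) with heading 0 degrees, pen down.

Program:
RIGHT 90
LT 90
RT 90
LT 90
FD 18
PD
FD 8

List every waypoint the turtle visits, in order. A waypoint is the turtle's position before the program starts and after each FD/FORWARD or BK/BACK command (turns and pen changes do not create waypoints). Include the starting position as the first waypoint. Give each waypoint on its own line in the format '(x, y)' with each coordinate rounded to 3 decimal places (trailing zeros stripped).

Executing turtle program step by step:
Start: pos=(0,0), heading=0, pen down
RT 90: heading 0 -> 270
LT 90: heading 270 -> 0
RT 90: heading 0 -> 270
LT 90: heading 270 -> 0
FD 18: (0,0) -> (18,0) [heading=0, draw]
PD: pen down
FD 8: (18,0) -> (26,0) [heading=0, draw]
Final: pos=(26,0), heading=0, 2 segment(s) drawn
Waypoints (3 total):
(0, 0)
(18, 0)
(26, 0)

Answer: (0, 0)
(18, 0)
(26, 0)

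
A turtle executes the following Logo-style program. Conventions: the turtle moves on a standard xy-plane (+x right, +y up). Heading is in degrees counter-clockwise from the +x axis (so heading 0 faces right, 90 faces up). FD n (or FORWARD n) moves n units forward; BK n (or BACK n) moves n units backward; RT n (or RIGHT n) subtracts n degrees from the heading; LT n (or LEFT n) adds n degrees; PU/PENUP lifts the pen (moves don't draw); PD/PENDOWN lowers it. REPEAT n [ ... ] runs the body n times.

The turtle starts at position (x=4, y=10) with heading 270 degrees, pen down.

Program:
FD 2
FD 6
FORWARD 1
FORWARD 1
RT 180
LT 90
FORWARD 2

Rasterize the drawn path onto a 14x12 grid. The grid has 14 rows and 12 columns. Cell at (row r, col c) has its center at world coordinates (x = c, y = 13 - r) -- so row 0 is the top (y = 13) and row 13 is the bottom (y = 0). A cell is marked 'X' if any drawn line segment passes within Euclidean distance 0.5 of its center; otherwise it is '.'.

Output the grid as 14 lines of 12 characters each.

Answer: ............
............
............
....X.......
....X.......
....X.......
....X.......
....X.......
....X.......
....X.......
....X.......
....X.......
....X.......
..XXX.......

Derivation:
Segment 0: (4,10) -> (4,8)
Segment 1: (4,8) -> (4,2)
Segment 2: (4,2) -> (4,1)
Segment 3: (4,1) -> (4,0)
Segment 4: (4,0) -> (2,0)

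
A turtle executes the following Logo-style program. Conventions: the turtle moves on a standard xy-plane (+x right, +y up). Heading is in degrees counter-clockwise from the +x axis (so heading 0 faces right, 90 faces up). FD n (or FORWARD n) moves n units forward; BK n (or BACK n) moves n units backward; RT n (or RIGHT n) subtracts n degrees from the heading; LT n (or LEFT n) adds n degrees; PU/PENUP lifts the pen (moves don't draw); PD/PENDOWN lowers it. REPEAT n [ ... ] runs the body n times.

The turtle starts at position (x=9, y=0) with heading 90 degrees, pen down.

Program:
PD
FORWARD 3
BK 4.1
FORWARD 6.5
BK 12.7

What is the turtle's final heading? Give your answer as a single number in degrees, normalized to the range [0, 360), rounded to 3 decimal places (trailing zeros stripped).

Executing turtle program step by step:
Start: pos=(9,0), heading=90, pen down
PD: pen down
FD 3: (9,0) -> (9,3) [heading=90, draw]
BK 4.1: (9,3) -> (9,-1.1) [heading=90, draw]
FD 6.5: (9,-1.1) -> (9,5.4) [heading=90, draw]
BK 12.7: (9,5.4) -> (9,-7.3) [heading=90, draw]
Final: pos=(9,-7.3), heading=90, 4 segment(s) drawn

Answer: 90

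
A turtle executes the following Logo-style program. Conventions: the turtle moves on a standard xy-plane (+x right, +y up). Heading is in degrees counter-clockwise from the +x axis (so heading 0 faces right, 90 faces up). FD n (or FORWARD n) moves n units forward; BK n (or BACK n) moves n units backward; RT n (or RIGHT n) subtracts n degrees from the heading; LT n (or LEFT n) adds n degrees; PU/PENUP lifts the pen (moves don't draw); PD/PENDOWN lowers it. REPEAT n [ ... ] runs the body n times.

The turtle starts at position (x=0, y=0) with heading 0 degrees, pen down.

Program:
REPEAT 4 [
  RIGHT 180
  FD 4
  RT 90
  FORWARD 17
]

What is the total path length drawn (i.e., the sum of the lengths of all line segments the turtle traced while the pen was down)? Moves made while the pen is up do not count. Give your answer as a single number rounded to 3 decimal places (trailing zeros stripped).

Answer: 84

Derivation:
Executing turtle program step by step:
Start: pos=(0,0), heading=0, pen down
REPEAT 4 [
  -- iteration 1/4 --
  RT 180: heading 0 -> 180
  FD 4: (0,0) -> (-4,0) [heading=180, draw]
  RT 90: heading 180 -> 90
  FD 17: (-4,0) -> (-4,17) [heading=90, draw]
  -- iteration 2/4 --
  RT 180: heading 90 -> 270
  FD 4: (-4,17) -> (-4,13) [heading=270, draw]
  RT 90: heading 270 -> 180
  FD 17: (-4,13) -> (-21,13) [heading=180, draw]
  -- iteration 3/4 --
  RT 180: heading 180 -> 0
  FD 4: (-21,13) -> (-17,13) [heading=0, draw]
  RT 90: heading 0 -> 270
  FD 17: (-17,13) -> (-17,-4) [heading=270, draw]
  -- iteration 4/4 --
  RT 180: heading 270 -> 90
  FD 4: (-17,-4) -> (-17,0) [heading=90, draw]
  RT 90: heading 90 -> 0
  FD 17: (-17,0) -> (0,0) [heading=0, draw]
]
Final: pos=(0,0), heading=0, 8 segment(s) drawn

Segment lengths:
  seg 1: (0,0) -> (-4,0), length = 4
  seg 2: (-4,0) -> (-4,17), length = 17
  seg 3: (-4,17) -> (-4,13), length = 4
  seg 4: (-4,13) -> (-21,13), length = 17
  seg 5: (-21,13) -> (-17,13), length = 4
  seg 6: (-17,13) -> (-17,-4), length = 17
  seg 7: (-17,-4) -> (-17,0), length = 4
  seg 8: (-17,0) -> (0,0), length = 17
Total = 84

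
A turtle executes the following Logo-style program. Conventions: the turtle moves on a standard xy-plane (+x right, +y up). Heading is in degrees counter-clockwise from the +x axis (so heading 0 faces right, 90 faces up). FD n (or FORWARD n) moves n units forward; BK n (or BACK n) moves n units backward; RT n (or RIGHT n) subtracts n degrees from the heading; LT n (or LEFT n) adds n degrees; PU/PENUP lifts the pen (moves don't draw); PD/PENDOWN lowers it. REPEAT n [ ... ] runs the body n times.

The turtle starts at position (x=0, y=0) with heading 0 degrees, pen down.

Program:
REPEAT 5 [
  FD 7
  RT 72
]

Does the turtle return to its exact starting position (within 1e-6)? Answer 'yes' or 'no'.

Answer: yes

Derivation:
Executing turtle program step by step:
Start: pos=(0,0), heading=0, pen down
REPEAT 5 [
  -- iteration 1/5 --
  FD 7: (0,0) -> (7,0) [heading=0, draw]
  RT 72: heading 0 -> 288
  -- iteration 2/5 --
  FD 7: (7,0) -> (9.163,-6.657) [heading=288, draw]
  RT 72: heading 288 -> 216
  -- iteration 3/5 --
  FD 7: (9.163,-6.657) -> (3.5,-10.772) [heading=216, draw]
  RT 72: heading 216 -> 144
  -- iteration 4/5 --
  FD 7: (3.5,-10.772) -> (-2.163,-6.657) [heading=144, draw]
  RT 72: heading 144 -> 72
  -- iteration 5/5 --
  FD 7: (-2.163,-6.657) -> (0,0) [heading=72, draw]
  RT 72: heading 72 -> 0
]
Final: pos=(0,0), heading=0, 5 segment(s) drawn

Start position: (0, 0)
Final position: (0, 0)
Distance = 0; < 1e-6 -> CLOSED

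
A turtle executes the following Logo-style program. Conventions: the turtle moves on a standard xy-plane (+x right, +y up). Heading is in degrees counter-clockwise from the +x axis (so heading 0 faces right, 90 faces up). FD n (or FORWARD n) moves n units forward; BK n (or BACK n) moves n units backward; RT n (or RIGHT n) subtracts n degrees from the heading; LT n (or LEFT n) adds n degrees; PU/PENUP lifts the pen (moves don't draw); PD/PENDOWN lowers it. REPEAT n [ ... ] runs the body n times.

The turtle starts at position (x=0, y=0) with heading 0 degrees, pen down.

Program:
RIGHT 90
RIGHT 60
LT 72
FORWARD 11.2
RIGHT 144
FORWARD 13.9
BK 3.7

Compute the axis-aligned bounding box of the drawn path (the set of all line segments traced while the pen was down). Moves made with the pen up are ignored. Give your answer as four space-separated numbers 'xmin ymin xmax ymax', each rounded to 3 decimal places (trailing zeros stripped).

Answer: -8.001 -10.955 2.329 0

Derivation:
Executing turtle program step by step:
Start: pos=(0,0), heading=0, pen down
RT 90: heading 0 -> 270
RT 60: heading 270 -> 210
LT 72: heading 210 -> 282
FD 11.2: (0,0) -> (2.329,-10.955) [heading=282, draw]
RT 144: heading 282 -> 138
FD 13.9: (2.329,-10.955) -> (-8.001,-1.654) [heading=138, draw]
BK 3.7: (-8.001,-1.654) -> (-5.251,-4.13) [heading=138, draw]
Final: pos=(-5.251,-4.13), heading=138, 3 segment(s) drawn

Segment endpoints: x in {-8.001, -5.251, 0, 2.329}, y in {-10.955, -4.13, -1.654, 0}
xmin=-8.001, ymin=-10.955, xmax=2.329, ymax=0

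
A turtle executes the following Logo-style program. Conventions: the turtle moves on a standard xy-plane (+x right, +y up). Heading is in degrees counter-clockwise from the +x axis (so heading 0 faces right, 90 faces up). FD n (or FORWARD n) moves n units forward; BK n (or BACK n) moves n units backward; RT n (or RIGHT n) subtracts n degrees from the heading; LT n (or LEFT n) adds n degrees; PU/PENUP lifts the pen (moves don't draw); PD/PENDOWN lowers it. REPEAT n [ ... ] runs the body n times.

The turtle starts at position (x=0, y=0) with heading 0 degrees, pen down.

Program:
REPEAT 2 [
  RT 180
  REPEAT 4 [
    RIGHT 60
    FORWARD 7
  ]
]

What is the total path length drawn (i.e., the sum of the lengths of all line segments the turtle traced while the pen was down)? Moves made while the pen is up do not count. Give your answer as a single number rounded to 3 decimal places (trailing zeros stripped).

Answer: 56

Derivation:
Executing turtle program step by step:
Start: pos=(0,0), heading=0, pen down
REPEAT 2 [
  -- iteration 1/2 --
  RT 180: heading 0 -> 180
  REPEAT 4 [
    -- iteration 1/4 --
    RT 60: heading 180 -> 120
    FD 7: (0,0) -> (-3.5,6.062) [heading=120, draw]
    -- iteration 2/4 --
    RT 60: heading 120 -> 60
    FD 7: (-3.5,6.062) -> (0,12.124) [heading=60, draw]
    -- iteration 3/4 --
    RT 60: heading 60 -> 0
    FD 7: (0,12.124) -> (7,12.124) [heading=0, draw]
    -- iteration 4/4 --
    RT 60: heading 0 -> 300
    FD 7: (7,12.124) -> (10.5,6.062) [heading=300, draw]
  ]
  -- iteration 2/2 --
  RT 180: heading 300 -> 120
  REPEAT 4 [
    -- iteration 1/4 --
    RT 60: heading 120 -> 60
    FD 7: (10.5,6.062) -> (14,12.124) [heading=60, draw]
    -- iteration 2/4 --
    RT 60: heading 60 -> 0
    FD 7: (14,12.124) -> (21,12.124) [heading=0, draw]
    -- iteration 3/4 --
    RT 60: heading 0 -> 300
    FD 7: (21,12.124) -> (24.5,6.062) [heading=300, draw]
    -- iteration 4/4 --
    RT 60: heading 300 -> 240
    FD 7: (24.5,6.062) -> (21,0) [heading=240, draw]
  ]
]
Final: pos=(21,0), heading=240, 8 segment(s) drawn

Segment lengths:
  seg 1: (0,0) -> (-3.5,6.062), length = 7
  seg 2: (-3.5,6.062) -> (0,12.124), length = 7
  seg 3: (0,12.124) -> (7,12.124), length = 7
  seg 4: (7,12.124) -> (10.5,6.062), length = 7
  seg 5: (10.5,6.062) -> (14,12.124), length = 7
  seg 6: (14,12.124) -> (21,12.124), length = 7
  seg 7: (21,12.124) -> (24.5,6.062), length = 7
  seg 8: (24.5,6.062) -> (21,0), length = 7
Total = 56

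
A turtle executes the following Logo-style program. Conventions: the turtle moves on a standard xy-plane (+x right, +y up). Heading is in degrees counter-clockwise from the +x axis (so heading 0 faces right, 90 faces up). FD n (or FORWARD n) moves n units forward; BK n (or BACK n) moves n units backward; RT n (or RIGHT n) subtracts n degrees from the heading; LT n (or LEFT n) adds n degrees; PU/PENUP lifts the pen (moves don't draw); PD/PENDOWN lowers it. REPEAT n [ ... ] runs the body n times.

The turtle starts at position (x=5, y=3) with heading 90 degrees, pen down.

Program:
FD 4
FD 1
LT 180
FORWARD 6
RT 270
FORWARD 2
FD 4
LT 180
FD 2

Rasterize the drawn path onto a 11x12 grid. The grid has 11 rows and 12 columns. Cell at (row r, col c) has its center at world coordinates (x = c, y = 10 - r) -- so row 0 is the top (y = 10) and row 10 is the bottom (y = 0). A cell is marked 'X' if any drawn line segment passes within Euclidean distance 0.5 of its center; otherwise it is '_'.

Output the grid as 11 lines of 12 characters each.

Answer: ____________
____________
_____X______
_____X______
_____X______
_____X______
_____X______
_____X______
_____XXXXXXX
____________
____________

Derivation:
Segment 0: (5,3) -> (5,7)
Segment 1: (5,7) -> (5,8)
Segment 2: (5,8) -> (5,2)
Segment 3: (5,2) -> (7,2)
Segment 4: (7,2) -> (11,2)
Segment 5: (11,2) -> (9,2)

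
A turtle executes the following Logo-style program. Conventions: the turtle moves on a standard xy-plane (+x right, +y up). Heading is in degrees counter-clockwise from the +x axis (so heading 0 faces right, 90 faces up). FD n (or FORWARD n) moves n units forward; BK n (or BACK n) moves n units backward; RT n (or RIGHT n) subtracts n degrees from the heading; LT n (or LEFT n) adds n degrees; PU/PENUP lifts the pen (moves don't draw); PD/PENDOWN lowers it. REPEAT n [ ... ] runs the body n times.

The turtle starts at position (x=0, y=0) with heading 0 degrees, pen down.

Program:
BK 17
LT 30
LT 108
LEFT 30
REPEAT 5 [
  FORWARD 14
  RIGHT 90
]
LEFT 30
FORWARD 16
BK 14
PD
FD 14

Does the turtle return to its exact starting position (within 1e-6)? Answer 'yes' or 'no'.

Executing turtle program step by step:
Start: pos=(0,0), heading=0, pen down
BK 17: (0,0) -> (-17,0) [heading=0, draw]
LT 30: heading 0 -> 30
LT 108: heading 30 -> 138
LT 30: heading 138 -> 168
REPEAT 5 [
  -- iteration 1/5 --
  FD 14: (-17,0) -> (-30.694,2.911) [heading=168, draw]
  RT 90: heading 168 -> 78
  -- iteration 2/5 --
  FD 14: (-30.694,2.911) -> (-27.783,16.605) [heading=78, draw]
  RT 90: heading 78 -> 348
  -- iteration 3/5 --
  FD 14: (-27.783,16.605) -> (-14.089,13.694) [heading=348, draw]
  RT 90: heading 348 -> 258
  -- iteration 4/5 --
  FD 14: (-14.089,13.694) -> (-17,0) [heading=258, draw]
  RT 90: heading 258 -> 168
  -- iteration 5/5 --
  FD 14: (-17,0) -> (-30.694,2.911) [heading=168, draw]
  RT 90: heading 168 -> 78
]
LT 30: heading 78 -> 108
FD 16: (-30.694,2.911) -> (-35.638,18.128) [heading=108, draw]
BK 14: (-35.638,18.128) -> (-31.312,4.813) [heading=108, draw]
PD: pen down
FD 14: (-31.312,4.813) -> (-35.638,18.128) [heading=108, draw]
Final: pos=(-35.638,18.128), heading=108, 9 segment(s) drawn

Start position: (0, 0)
Final position: (-35.638, 18.128)
Distance = 39.984; >= 1e-6 -> NOT closed

Answer: no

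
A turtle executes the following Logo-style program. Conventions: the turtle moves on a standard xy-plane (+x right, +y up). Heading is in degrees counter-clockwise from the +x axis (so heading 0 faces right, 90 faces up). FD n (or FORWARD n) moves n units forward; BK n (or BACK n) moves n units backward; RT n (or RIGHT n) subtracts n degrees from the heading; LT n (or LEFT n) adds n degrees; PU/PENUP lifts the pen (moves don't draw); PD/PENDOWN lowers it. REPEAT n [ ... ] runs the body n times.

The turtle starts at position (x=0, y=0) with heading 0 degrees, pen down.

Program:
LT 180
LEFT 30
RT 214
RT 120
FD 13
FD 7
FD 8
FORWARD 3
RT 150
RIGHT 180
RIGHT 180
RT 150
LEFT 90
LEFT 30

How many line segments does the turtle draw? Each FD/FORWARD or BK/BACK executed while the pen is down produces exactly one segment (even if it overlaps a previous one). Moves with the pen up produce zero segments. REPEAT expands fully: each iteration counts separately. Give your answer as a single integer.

Answer: 4

Derivation:
Executing turtle program step by step:
Start: pos=(0,0), heading=0, pen down
LT 180: heading 0 -> 180
LT 30: heading 180 -> 210
RT 214: heading 210 -> 356
RT 120: heading 356 -> 236
FD 13: (0,0) -> (-7.27,-10.777) [heading=236, draw]
FD 7: (-7.27,-10.777) -> (-11.184,-16.581) [heading=236, draw]
FD 8: (-11.184,-16.581) -> (-15.657,-23.213) [heading=236, draw]
FD 3: (-15.657,-23.213) -> (-17.335,-25.7) [heading=236, draw]
RT 150: heading 236 -> 86
RT 180: heading 86 -> 266
RT 180: heading 266 -> 86
RT 150: heading 86 -> 296
LT 90: heading 296 -> 26
LT 30: heading 26 -> 56
Final: pos=(-17.335,-25.7), heading=56, 4 segment(s) drawn
Segments drawn: 4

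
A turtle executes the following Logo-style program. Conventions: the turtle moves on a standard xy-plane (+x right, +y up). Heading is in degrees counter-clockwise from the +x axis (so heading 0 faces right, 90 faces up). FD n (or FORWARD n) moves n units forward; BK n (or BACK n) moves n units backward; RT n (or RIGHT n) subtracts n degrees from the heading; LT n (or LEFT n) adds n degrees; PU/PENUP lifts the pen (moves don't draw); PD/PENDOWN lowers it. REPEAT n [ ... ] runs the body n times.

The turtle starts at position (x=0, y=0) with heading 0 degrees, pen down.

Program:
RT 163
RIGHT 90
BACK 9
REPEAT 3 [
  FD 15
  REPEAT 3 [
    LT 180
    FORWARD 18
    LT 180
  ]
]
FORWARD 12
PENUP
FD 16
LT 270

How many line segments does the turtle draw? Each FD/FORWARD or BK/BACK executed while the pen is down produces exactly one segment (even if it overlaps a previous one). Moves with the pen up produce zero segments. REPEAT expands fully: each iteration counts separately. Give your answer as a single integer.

Answer: 14

Derivation:
Executing turtle program step by step:
Start: pos=(0,0), heading=0, pen down
RT 163: heading 0 -> 197
RT 90: heading 197 -> 107
BK 9: (0,0) -> (2.631,-8.607) [heading=107, draw]
REPEAT 3 [
  -- iteration 1/3 --
  FD 15: (2.631,-8.607) -> (-1.754,5.738) [heading=107, draw]
  REPEAT 3 [
    -- iteration 1/3 --
    LT 180: heading 107 -> 287
    FD 18: (-1.754,5.738) -> (3.508,-11.476) [heading=287, draw]
    LT 180: heading 287 -> 107
    -- iteration 2/3 --
    LT 180: heading 107 -> 287
    FD 18: (3.508,-11.476) -> (8.771,-28.689) [heading=287, draw]
    LT 180: heading 287 -> 107
    -- iteration 3/3 --
    LT 180: heading 107 -> 287
    FD 18: (8.771,-28.689) -> (14.034,-45.903) [heading=287, draw]
    LT 180: heading 287 -> 107
  ]
  -- iteration 2/3 --
  FD 15: (14.034,-45.903) -> (9.648,-31.558) [heading=107, draw]
  REPEAT 3 [
    -- iteration 1/3 --
    LT 180: heading 107 -> 287
    FD 18: (9.648,-31.558) -> (14.911,-48.772) [heading=287, draw]
    LT 180: heading 287 -> 107
    -- iteration 2/3 --
    LT 180: heading 107 -> 287
    FD 18: (14.911,-48.772) -> (20.174,-65.985) [heading=287, draw]
    LT 180: heading 287 -> 107
    -- iteration 3/3 --
    LT 180: heading 107 -> 287
    FD 18: (20.174,-65.985) -> (25.436,-83.199) [heading=287, draw]
    LT 180: heading 287 -> 107
  ]
  -- iteration 3/3 --
  FD 15: (25.436,-83.199) -> (21.051,-68.854) [heading=107, draw]
  REPEAT 3 [
    -- iteration 1/3 --
    LT 180: heading 107 -> 287
    FD 18: (21.051,-68.854) -> (26.313,-86.067) [heading=287, draw]
    LT 180: heading 287 -> 107
    -- iteration 2/3 --
    LT 180: heading 107 -> 287
    FD 18: (26.313,-86.067) -> (31.576,-103.281) [heading=287, draw]
    LT 180: heading 287 -> 107
    -- iteration 3/3 --
    LT 180: heading 107 -> 287
    FD 18: (31.576,-103.281) -> (36.839,-120.494) [heading=287, draw]
    LT 180: heading 287 -> 107
  ]
]
FD 12: (36.839,-120.494) -> (33.33,-109.019) [heading=107, draw]
PU: pen up
FD 16: (33.33,-109.019) -> (28.652,-93.718) [heading=107, move]
LT 270: heading 107 -> 17
Final: pos=(28.652,-93.718), heading=17, 14 segment(s) drawn
Segments drawn: 14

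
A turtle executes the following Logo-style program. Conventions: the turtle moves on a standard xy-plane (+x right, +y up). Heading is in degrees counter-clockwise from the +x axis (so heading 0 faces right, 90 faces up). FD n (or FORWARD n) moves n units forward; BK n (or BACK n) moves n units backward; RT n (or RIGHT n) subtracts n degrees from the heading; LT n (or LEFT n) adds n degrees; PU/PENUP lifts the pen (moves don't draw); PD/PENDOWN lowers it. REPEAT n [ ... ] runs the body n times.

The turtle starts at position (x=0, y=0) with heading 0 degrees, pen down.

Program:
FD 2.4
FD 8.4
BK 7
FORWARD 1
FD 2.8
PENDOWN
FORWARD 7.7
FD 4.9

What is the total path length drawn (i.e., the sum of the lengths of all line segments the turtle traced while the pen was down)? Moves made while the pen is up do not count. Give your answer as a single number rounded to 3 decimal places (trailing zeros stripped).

Executing turtle program step by step:
Start: pos=(0,0), heading=0, pen down
FD 2.4: (0,0) -> (2.4,0) [heading=0, draw]
FD 8.4: (2.4,0) -> (10.8,0) [heading=0, draw]
BK 7: (10.8,0) -> (3.8,0) [heading=0, draw]
FD 1: (3.8,0) -> (4.8,0) [heading=0, draw]
FD 2.8: (4.8,0) -> (7.6,0) [heading=0, draw]
PD: pen down
FD 7.7: (7.6,0) -> (15.3,0) [heading=0, draw]
FD 4.9: (15.3,0) -> (20.2,0) [heading=0, draw]
Final: pos=(20.2,0), heading=0, 7 segment(s) drawn

Segment lengths:
  seg 1: (0,0) -> (2.4,0), length = 2.4
  seg 2: (2.4,0) -> (10.8,0), length = 8.4
  seg 3: (10.8,0) -> (3.8,0), length = 7
  seg 4: (3.8,0) -> (4.8,0), length = 1
  seg 5: (4.8,0) -> (7.6,0), length = 2.8
  seg 6: (7.6,0) -> (15.3,0), length = 7.7
  seg 7: (15.3,0) -> (20.2,0), length = 4.9
Total = 34.2

Answer: 34.2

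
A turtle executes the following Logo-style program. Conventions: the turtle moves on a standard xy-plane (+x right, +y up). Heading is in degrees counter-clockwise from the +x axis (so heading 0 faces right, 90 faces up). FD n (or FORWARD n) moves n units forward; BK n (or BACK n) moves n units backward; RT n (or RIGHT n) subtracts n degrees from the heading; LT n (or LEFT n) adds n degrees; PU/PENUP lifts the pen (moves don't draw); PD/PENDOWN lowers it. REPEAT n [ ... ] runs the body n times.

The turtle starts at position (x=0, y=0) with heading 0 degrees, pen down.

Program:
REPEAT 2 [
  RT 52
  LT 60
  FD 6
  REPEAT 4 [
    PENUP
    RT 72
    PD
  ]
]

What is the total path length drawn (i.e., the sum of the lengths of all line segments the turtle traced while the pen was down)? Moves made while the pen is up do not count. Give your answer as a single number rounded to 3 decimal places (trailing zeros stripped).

Executing turtle program step by step:
Start: pos=(0,0), heading=0, pen down
REPEAT 2 [
  -- iteration 1/2 --
  RT 52: heading 0 -> 308
  LT 60: heading 308 -> 8
  FD 6: (0,0) -> (5.942,0.835) [heading=8, draw]
  REPEAT 4 [
    -- iteration 1/4 --
    PU: pen up
    RT 72: heading 8 -> 296
    PD: pen down
    -- iteration 2/4 --
    PU: pen up
    RT 72: heading 296 -> 224
    PD: pen down
    -- iteration 3/4 --
    PU: pen up
    RT 72: heading 224 -> 152
    PD: pen down
    -- iteration 4/4 --
    PU: pen up
    RT 72: heading 152 -> 80
    PD: pen down
  ]
  -- iteration 2/2 --
  RT 52: heading 80 -> 28
  LT 60: heading 28 -> 88
  FD 6: (5.942,0.835) -> (6.151,6.831) [heading=88, draw]
  REPEAT 4 [
    -- iteration 1/4 --
    PU: pen up
    RT 72: heading 88 -> 16
    PD: pen down
    -- iteration 2/4 --
    PU: pen up
    RT 72: heading 16 -> 304
    PD: pen down
    -- iteration 3/4 --
    PU: pen up
    RT 72: heading 304 -> 232
    PD: pen down
    -- iteration 4/4 --
    PU: pen up
    RT 72: heading 232 -> 160
    PD: pen down
  ]
]
Final: pos=(6.151,6.831), heading=160, 2 segment(s) drawn

Segment lengths:
  seg 1: (0,0) -> (5.942,0.835), length = 6
  seg 2: (5.942,0.835) -> (6.151,6.831), length = 6
Total = 12

Answer: 12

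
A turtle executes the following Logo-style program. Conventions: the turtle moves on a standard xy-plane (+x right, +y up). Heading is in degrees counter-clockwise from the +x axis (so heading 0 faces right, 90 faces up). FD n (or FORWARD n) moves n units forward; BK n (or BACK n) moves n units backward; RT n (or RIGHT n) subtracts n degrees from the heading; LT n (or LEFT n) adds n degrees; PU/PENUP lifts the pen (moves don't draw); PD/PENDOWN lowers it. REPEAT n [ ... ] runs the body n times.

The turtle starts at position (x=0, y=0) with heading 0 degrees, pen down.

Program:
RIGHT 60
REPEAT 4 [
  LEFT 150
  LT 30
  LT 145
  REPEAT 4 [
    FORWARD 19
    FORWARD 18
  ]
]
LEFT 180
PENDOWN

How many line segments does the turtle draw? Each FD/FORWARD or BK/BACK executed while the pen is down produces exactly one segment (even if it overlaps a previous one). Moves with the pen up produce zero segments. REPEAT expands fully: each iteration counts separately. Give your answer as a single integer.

Executing turtle program step by step:
Start: pos=(0,0), heading=0, pen down
RT 60: heading 0 -> 300
REPEAT 4 [
  -- iteration 1/4 --
  LT 150: heading 300 -> 90
  LT 30: heading 90 -> 120
  LT 145: heading 120 -> 265
  REPEAT 4 [
    -- iteration 1/4 --
    FD 19: (0,0) -> (-1.656,-18.928) [heading=265, draw]
    FD 18: (-1.656,-18.928) -> (-3.225,-36.859) [heading=265, draw]
    -- iteration 2/4 --
    FD 19: (-3.225,-36.859) -> (-4.881,-55.787) [heading=265, draw]
    FD 18: (-4.881,-55.787) -> (-6.45,-73.718) [heading=265, draw]
    -- iteration 3/4 --
    FD 19: (-6.45,-73.718) -> (-8.105,-92.646) [heading=265, draw]
    FD 18: (-8.105,-92.646) -> (-9.674,-110.578) [heading=265, draw]
    -- iteration 4/4 --
    FD 19: (-9.674,-110.578) -> (-11.33,-129.505) [heading=265, draw]
    FD 18: (-11.33,-129.505) -> (-12.899,-147.437) [heading=265, draw]
  ]
  -- iteration 2/4 --
  LT 150: heading 265 -> 55
  LT 30: heading 55 -> 85
  LT 145: heading 85 -> 230
  REPEAT 4 [
    -- iteration 1/4 --
    FD 19: (-12.899,-147.437) -> (-25.112,-161.992) [heading=230, draw]
    FD 18: (-25.112,-161.992) -> (-36.682,-175.78) [heading=230, draw]
    -- iteration 2/4 --
    FD 19: (-36.682,-175.78) -> (-48.895,-190.335) [heading=230, draw]
    FD 18: (-48.895,-190.335) -> (-60.465,-204.124) [heading=230, draw]
    -- iteration 3/4 --
    FD 19: (-60.465,-204.124) -> (-72.678,-218.679) [heading=230, draw]
    FD 18: (-72.678,-218.679) -> (-84.248,-232.468) [heading=230, draw]
    -- iteration 4/4 --
    FD 19: (-84.248,-232.468) -> (-96.461,-247.023) [heading=230, draw]
    FD 18: (-96.461,-247.023) -> (-108.032,-260.811) [heading=230, draw]
  ]
  -- iteration 3/4 --
  LT 150: heading 230 -> 20
  LT 30: heading 20 -> 50
  LT 145: heading 50 -> 195
  REPEAT 4 [
    -- iteration 1/4 --
    FD 19: (-108.032,-260.811) -> (-126.384,-265.729) [heading=195, draw]
    FD 18: (-126.384,-265.729) -> (-143.771,-270.388) [heading=195, draw]
    -- iteration 2/4 --
    FD 19: (-143.771,-270.388) -> (-162.123,-275.305) [heading=195, draw]
    FD 18: (-162.123,-275.305) -> (-179.51,-279.964) [heading=195, draw]
    -- iteration 3/4 --
    FD 19: (-179.51,-279.964) -> (-197.863,-284.882) [heading=195, draw]
    FD 18: (-197.863,-284.882) -> (-215.249,-289.54) [heading=195, draw]
    -- iteration 4/4 --
    FD 19: (-215.249,-289.54) -> (-233.602,-294.458) [heading=195, draw]
    FD 18: (-233.602,-294.458) -> (-250.989,-299.117) [heading=195, draw]
  ]
  -- iteration 4/4 --
  LT 150: heading 195 -> 345
  LT 30: heading 345 -> 15
  LT 145: heading 15 -> 160
  REPEAT 4 [
    -- iteration 1/4 --
    FD 19: (-250.989,-299.117) -> (-268.843,-292.618) [heading=160, draw]
    FD 18: (-268.843,-292.618) -> (-285.757,-286.462) [heading=160, draw]
    -- iteration 2/4 --
    FD 19: (-285.757,-286.462) -> (-303.611,-279.963) [heading=160, draw]
    FD 18: (-303.611,-279.963) -> (-320.526,-273.807) [heading=160, draw]
    -- iteration 3/4 --
    FD 19: (-320.526,-273.807) -> (-338.38,-267.309) [heading=160, draw]
    FD 18: (-338.38,-267.309) -> (-355.295,-261.152) [heading=160, draw]
    -- iteration 4/4 --
    FD 19: (-355.295,-261.152) -> (-373.149,-254.654) [heading=160, draw]
    FD 18: (-373.149,-254.654) -> (-390.063,-248.498) [heading=160, draw]
  ]
]
LT 180: heading 160 -> 340
PD: pen down
Final: pos=(-390.063,-248.498), heading=340, 32 segment(s) drawn
Segments drawn: 32

Answer: 32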